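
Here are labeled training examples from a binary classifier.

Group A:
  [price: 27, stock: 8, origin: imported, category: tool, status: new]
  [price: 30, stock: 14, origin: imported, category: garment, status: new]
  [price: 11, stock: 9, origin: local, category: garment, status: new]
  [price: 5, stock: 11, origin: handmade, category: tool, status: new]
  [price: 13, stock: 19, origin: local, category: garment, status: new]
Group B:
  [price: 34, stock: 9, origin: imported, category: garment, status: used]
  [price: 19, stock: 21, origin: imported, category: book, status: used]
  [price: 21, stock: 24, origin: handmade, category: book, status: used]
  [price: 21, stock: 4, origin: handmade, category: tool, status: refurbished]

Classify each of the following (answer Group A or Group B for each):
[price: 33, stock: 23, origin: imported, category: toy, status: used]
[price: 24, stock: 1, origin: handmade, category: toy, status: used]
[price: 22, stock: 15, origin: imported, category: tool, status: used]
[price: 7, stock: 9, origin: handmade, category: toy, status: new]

The rule appears to be: status is new.

Group B, Group B, Group B, Group A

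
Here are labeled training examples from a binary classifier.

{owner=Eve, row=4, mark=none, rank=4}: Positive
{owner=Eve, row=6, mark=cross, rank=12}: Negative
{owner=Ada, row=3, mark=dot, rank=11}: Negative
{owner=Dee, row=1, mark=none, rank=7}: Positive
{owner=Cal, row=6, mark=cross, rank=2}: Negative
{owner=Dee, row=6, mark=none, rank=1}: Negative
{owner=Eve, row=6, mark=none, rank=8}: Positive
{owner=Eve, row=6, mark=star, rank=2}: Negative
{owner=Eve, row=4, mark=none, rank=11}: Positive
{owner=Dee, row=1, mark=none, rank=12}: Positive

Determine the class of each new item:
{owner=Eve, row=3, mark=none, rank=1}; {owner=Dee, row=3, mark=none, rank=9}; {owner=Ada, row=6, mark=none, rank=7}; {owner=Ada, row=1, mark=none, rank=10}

The pattern is that an item is 'Positive' exactly when: mark is none AND rank ≥ 2.
{owner=Eve, row=3, mark=none, rank=1} — mark is none, rank = 1, hence Negative.
{owner=Dee, row=3, mark=none, rank=9} — mark is none, rank = 9, hence Positive.
{owner=Ada, row=6, mark=none, rank=7} — mark is none, rank = 7, hence Positive.
{owner=Ada, row=1, mark=none, rank=10} — mark is none, rank = 10, hence Positive.

Negative, Positive, Positive, Positive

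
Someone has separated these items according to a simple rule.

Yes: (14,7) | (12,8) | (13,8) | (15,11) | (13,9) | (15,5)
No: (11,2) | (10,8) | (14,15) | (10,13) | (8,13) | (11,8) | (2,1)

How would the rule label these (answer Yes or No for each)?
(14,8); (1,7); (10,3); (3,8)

Rule: first > second AND sum ≥ 20. This holds for each 'Yes' example and fails for each 'No' one.

Yes, No, No, No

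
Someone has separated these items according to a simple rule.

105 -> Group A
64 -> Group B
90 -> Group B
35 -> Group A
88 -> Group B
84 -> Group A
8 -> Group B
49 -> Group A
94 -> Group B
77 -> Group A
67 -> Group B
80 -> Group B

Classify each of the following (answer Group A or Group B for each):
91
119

Group A, Group A

Looking at the examples, the only property every 'Group A' case has and every 'Group B' case lacks is: multiple of 7.
91: 91 = 7·13, fits → Group A.
119: 119 = 7·17, fits → Group A.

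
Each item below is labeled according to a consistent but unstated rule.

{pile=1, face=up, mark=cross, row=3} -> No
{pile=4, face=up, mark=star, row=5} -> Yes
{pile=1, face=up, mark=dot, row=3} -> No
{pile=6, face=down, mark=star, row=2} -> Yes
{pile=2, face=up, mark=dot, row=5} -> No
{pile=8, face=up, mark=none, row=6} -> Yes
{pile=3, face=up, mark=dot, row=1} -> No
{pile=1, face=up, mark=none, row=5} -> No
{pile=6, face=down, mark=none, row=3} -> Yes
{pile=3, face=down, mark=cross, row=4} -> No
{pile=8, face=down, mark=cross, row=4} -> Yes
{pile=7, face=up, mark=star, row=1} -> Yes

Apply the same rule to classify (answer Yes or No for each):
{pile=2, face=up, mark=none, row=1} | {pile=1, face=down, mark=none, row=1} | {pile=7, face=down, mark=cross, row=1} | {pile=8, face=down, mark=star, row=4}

No, No, Yes, Yes

Every 'Yes' example satisfies: pile ≥ 4. None of the 'No' examples do.
{pile=2, face=up, mark=none, row=1}: pile = 2 — lacks this property, so No.
{pile=1, face=down, mark=none, row=1}: pile = 1 — lacks this property, so No.
{pile=7, face=down, mark=cross, row=1}: pile = 7 — passes, so Yes.
{pile=8, face=down, mark=star, row=4}: pile = 8 — passes, so Yes.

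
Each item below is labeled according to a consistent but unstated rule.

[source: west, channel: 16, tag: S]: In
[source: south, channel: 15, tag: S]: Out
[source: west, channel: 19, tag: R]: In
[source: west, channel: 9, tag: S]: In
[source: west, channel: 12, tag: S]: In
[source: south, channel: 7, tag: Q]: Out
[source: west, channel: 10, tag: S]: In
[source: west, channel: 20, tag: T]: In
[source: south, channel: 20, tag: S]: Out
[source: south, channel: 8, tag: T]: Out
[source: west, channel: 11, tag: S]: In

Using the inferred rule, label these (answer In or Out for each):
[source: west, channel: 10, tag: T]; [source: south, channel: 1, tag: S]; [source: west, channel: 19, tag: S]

In, Out, In

The pattern is that an item is 'In' exactly when: source is west.
[source: west, channel: 10, tag: T]: In (source is west). [source: south, channel: 1, tag: S]: Out (source is south). [source: west, channel: 19, tag: S]: In (source is west).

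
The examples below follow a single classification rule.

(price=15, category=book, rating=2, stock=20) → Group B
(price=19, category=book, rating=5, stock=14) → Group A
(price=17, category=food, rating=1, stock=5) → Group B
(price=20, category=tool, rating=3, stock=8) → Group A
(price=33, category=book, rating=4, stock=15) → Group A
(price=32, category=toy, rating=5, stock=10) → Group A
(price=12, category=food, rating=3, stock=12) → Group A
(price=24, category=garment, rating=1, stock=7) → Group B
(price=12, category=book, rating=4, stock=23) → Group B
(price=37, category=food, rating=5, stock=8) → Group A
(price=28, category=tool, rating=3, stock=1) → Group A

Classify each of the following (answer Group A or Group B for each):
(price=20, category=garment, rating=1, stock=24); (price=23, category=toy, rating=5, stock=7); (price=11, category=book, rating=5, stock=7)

Every 'Group A' example satisfies: stock ≤ 15 AND rating ≥ 2. None of the 'Group B' examples do.
(price=20, category=garment, rating=1, stock=24): stock = 24, rating = 1, does not pass → Group B.
(price=23, category=toy, rating=5, stock=7): stock = 7, rating = 5, checks out → Group A.
(price=11, category=book, rating=5, stock=7): stock = 7, rating = 5, checks out → Group A.

Group B, Group A, Group A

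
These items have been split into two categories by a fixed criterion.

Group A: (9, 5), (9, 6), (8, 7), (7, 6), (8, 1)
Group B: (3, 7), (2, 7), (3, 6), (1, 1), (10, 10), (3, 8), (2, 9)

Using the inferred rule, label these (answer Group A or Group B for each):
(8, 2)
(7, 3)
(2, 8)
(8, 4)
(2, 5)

Group A, Group A, Group B, Group A, Group B

The common property of the 'Group A' items is: first > second. No 'Group B' item has it.
Group A: (8, 2), since 8 > 2.
Group A: (7, 3), since 7 > 3.
Group B: (2, 8), since 2 < 8.
Group A: (8, 4), since 8 > 4.
Group B: (2, 5), since 2 < 5.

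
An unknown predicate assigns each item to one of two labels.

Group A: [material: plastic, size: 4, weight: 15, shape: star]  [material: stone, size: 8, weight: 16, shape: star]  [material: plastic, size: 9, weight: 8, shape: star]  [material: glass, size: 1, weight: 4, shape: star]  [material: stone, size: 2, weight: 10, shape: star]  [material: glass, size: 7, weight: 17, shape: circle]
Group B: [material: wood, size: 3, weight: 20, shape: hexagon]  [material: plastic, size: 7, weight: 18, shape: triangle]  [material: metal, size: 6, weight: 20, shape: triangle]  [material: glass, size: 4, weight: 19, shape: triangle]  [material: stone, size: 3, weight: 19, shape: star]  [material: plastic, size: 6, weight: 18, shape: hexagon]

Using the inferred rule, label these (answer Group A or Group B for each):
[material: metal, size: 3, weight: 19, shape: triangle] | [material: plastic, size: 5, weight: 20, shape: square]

Group B, Group B

The pattern is that an item is 'Group A' exactly when: weight ≤ 17.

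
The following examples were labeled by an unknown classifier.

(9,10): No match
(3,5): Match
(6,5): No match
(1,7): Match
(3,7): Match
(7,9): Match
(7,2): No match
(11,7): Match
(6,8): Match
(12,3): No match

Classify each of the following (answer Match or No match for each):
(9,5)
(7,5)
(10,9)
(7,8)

Match, Match, No match, No match

Rule: sum is even. This holds for each 'Match' example and fails for each 'No match' one.
(9,5): Match (9+5 = 14).
(7,5): Match (7+5 = 12).
(10,9): No match (10+9 = 19).
(7,8): No match (7+8 = 15).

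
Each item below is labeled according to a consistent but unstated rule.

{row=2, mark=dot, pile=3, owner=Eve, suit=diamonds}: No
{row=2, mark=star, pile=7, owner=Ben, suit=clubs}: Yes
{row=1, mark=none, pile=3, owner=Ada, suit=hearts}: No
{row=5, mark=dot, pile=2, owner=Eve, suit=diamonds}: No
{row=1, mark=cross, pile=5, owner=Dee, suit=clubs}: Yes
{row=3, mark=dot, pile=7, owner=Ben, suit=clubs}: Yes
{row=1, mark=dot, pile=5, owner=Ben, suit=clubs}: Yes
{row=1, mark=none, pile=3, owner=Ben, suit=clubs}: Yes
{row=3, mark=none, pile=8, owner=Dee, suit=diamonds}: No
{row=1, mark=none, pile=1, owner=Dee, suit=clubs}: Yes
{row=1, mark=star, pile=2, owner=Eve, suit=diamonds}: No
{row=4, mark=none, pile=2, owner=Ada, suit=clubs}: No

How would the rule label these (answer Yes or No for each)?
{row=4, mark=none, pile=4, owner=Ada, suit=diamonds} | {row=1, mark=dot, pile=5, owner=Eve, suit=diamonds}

No, No

Rule: suit is clubs AND row ≤ 3. This holds for each 'Yes' example and fails for each 'No' one.
{row=4, mark=none, pile=4, owner=Ada, suit=diamonds} — suit is diamonds, row = 4, hence No. {row=1, mark=dot, pile=5, owner=Eve, suit=diamonds} — suit is diamonds, row = 1, hence No.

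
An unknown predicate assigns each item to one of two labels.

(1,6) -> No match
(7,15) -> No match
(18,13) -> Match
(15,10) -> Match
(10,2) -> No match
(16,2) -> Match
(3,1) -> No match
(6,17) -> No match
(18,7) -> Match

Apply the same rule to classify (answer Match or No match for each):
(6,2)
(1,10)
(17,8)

No match, No match, Match

All 'Match' examples share one property — first ≥ 13 — and every 'No match' example lacks it.
(6,2): first 6 — doesn't qualify, so No match. (1,10): first 1 — doesn't qualify, so No match. (17,8): first 17 — passes, so Match.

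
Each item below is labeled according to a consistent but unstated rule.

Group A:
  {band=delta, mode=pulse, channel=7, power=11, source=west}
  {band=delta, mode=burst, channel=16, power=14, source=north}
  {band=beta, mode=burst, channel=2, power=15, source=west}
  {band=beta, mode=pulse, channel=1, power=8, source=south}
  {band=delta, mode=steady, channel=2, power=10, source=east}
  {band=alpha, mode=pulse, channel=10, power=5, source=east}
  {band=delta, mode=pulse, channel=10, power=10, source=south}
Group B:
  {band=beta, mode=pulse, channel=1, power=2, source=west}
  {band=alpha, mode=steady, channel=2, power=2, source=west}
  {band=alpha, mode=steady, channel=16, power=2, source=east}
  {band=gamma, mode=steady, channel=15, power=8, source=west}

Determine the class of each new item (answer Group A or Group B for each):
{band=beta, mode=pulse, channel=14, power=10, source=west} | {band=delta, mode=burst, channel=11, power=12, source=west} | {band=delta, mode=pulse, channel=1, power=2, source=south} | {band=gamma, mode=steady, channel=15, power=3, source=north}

The pattern is that an item is 'Group A' exactly when: channel ≠ 15 AND power ≥ 5.

Group A, Group A, Group B, Group B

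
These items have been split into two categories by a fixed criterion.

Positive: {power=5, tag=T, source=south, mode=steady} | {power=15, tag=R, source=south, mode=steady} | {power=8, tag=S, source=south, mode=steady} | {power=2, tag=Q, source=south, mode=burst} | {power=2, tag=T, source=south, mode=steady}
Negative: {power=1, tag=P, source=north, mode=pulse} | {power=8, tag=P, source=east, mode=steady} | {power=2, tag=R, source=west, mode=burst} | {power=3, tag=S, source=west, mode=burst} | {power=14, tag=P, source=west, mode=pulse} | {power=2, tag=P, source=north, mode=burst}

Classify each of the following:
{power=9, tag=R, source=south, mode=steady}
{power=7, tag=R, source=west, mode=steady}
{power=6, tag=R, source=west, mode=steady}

Comparing the two groups points to one rule — source is south.
{power=9, tag=R, source=south, mode=steady}: Positive (source is south). {power=7, tag=R, source=west, mode=steady}: Negative (source is west). {power=6, tag=R, source=west, mode=steady}: Negative (source is west).

Positive, Negative, Negative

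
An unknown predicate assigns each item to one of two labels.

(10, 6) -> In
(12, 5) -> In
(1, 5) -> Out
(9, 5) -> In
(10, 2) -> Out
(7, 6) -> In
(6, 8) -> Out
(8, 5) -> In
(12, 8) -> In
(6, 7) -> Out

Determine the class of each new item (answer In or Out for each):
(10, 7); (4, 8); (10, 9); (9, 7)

In, Out, In, In

The classifier is using: first > second AND sum ≥ 13.
(10, 7) — 10 > 7, 10+7 = 17, hence In. (4, 8) — 4 < 8, 4+8 = 12, hence Out. (10, 9) — 10 > 9, 10+9 = 19, hence In. (9, 7) — 9 > 7, 9+7 = 16, hence In.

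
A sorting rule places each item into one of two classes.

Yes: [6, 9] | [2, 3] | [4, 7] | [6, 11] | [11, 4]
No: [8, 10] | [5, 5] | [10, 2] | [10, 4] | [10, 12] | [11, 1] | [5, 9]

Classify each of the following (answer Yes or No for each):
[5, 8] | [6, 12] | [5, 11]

Comparing the two groups points to one rule — sum is odd.
[5, 8] → 5+8 = 13 → Yes.
[6, 12] → 6+12 = 18 → No.
[5, 11] → 5+11 = 16 → No.

Yes, No, No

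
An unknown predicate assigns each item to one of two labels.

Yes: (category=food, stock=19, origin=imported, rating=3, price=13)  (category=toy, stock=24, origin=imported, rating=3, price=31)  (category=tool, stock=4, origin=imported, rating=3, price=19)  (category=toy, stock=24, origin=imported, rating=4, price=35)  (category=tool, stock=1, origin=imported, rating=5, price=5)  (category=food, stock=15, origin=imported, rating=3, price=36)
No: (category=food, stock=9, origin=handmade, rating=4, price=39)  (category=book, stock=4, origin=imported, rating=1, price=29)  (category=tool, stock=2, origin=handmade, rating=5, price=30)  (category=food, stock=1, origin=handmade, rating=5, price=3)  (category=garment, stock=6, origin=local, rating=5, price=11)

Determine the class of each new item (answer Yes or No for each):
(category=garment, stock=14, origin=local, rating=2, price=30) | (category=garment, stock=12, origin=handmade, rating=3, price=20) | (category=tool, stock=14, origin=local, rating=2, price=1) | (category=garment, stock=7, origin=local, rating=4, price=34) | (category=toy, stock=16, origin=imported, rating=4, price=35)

No, No, No, No, Yes

All 'Yes' examples share one property — origin is imported AND rating ≥ 3 — and every 'No' example lacks it.
No: (category=garment, stock=14, origin=local, rating=2, price=30), since origin is local, rating = 2. No: (category=garment, stock=12, origin=handmade, rating=3, price=20), since origin is handmade, rating = 3. No: (category=tool, stock=14, origin=local, rating=2, price=1), since origin is local, rating = 2. No: (category=garment, stock=7, origin=local, rating=4, price=34), since origin is local, rating = 4. Yes: (category=toy, stock=16, origin=imported, rating=4, price=35), since origin is imported, rating = 4.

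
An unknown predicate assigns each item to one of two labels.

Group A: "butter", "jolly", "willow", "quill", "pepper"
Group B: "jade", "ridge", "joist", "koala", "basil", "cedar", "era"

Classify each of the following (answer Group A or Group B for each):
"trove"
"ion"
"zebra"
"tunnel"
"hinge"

Group B, Group B, Group B, Group A, Group B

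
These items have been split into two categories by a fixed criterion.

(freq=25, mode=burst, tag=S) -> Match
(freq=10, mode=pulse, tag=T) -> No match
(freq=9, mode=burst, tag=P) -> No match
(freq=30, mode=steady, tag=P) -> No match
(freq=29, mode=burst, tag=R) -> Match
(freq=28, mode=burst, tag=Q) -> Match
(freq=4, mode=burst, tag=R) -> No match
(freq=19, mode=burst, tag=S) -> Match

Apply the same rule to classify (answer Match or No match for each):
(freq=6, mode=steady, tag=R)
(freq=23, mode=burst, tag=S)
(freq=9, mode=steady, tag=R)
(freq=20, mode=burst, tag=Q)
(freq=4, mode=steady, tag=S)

One predicate separates the groups cleanly: mode is burst AND freq ≥ 10.
(freq=6, mode=steady, tag=R): mode is steady, freq = 6, doesn't qualify → No match.
(freq=23, mode=burst, tag=S): mode is burst, freq = 23, has this property → Match.
(freq=9, mode=steady, tag=R): mode is steady, freq = 9, doesn't qualify → No match.
(freq=20, mode=burst, tag=Q): mode is burst, freq = 20, has this property → Match.
(freq=4, mode=steady, tag=S): mode is steady, freq = 4, doesn't qualify → No match.

No match, Match, No match, Match, No match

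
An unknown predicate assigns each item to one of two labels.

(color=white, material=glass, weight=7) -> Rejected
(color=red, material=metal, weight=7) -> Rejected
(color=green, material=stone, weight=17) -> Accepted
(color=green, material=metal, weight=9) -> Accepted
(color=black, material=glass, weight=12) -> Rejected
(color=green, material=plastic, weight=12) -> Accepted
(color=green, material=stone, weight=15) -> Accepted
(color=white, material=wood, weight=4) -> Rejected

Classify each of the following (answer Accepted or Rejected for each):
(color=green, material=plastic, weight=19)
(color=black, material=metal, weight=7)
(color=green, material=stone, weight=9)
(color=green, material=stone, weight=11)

Accepted, Rejected, Accepted, Accepted

The common property of the 'Accepted' items is: color is green. No 'Rejected' item has it.
(color=green, material=plastic, weight=19): color is green, meets the rule → Accepted. (color=black, material=metal, weight=7): color is black, fails the rule → Rejected. (color=green, material=stone, weight=9): color is green, meets the rule → Accepted. (color=green, material=stone, weight=11): color is green, meets the rule → Accepted.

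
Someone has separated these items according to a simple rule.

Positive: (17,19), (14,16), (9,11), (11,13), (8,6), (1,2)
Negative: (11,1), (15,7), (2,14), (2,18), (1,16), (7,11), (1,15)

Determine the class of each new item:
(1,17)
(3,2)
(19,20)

'Positive' ⟺ |first − second| ≤ 2.
(1,17): |1−17| = 16 — does not fit, so Negative. (3,2): |3−2| = 1 — checks out, so Positive. (19,20): |19−20| = 1 — checks out, so Positive.

Negative, Positive, Positive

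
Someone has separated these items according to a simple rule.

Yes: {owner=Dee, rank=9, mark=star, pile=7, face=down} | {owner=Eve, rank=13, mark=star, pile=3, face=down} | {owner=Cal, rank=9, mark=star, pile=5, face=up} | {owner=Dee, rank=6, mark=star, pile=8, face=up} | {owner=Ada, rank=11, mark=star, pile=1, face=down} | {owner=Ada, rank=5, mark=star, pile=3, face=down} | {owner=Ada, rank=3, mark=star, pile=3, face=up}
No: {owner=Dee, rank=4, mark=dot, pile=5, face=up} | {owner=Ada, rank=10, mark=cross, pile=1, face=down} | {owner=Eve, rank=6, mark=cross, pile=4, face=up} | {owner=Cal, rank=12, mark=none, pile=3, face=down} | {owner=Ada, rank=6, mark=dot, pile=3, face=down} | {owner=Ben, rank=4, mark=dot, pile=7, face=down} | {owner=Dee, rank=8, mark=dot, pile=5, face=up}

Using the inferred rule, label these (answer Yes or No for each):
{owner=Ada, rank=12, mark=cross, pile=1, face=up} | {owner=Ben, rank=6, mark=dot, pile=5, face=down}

No, No

Every 'Yes' example satisfies: mark is star. None of the 'No' examples do.
{owner=Ada, rank=12, mark=cross, pile=1, face=up} → mark is cross → No. {owner=Ben, rank=6, mark=dot, pile=5, face=down} → mark is dot → No.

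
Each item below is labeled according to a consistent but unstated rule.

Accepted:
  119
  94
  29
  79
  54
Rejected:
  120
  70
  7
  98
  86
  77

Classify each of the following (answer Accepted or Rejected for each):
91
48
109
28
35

Rejected, Rejected, Accepted, Rejected, Rejected

The rule appears to be: ≡ 4 (mod 5).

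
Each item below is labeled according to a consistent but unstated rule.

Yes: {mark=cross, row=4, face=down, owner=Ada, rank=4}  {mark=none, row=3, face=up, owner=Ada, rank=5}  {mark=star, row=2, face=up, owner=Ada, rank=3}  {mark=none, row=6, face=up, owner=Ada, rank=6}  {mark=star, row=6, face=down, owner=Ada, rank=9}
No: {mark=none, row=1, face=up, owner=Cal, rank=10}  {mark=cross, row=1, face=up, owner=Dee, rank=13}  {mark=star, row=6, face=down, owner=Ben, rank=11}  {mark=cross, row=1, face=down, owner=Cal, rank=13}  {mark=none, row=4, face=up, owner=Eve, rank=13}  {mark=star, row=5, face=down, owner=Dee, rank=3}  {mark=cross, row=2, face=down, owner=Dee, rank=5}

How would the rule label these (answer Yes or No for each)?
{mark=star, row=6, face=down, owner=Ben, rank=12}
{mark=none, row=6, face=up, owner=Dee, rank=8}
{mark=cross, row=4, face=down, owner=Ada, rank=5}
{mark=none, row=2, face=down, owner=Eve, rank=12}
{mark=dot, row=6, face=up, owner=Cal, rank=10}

No, No, Yes, No, No

The distinguishing property — owner is Ada — holds for all the 'Yes' cases and none of the 'No' cases.
{mark=star, row=6, face=down, owner=Ben, rank=12} — owner is Ben, hence No.
{mark=none, row=6, face=up, owner=Dee, rank=8} — owner is Dee, hence No.
{mark=cross, row=4, face=down, owner=Ada, rank=5} — owner is Ada, hence Yes.
{mark=none, row=2, face=down, owner=Eve, rank=12} — owner is Eve, hence No.
{mark=dot, row=6, face=up, owner=Cal, rank=10} — owner is Cal, hence No.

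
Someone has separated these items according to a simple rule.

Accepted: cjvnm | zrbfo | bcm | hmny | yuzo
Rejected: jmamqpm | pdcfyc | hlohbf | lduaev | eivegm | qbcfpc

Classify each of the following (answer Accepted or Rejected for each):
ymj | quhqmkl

'Accepted' ⟺ length ≤ 5.
ymj: Accepted (length 3).
quhqmkl: Rejected (length 7).

Accepted, Rejected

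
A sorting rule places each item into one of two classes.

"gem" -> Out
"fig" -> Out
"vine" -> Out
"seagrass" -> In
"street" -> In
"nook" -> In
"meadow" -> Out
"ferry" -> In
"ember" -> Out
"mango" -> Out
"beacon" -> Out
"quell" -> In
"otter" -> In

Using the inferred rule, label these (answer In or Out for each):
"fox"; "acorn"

Out, Out

Checking candidate rules against both groups, what survives is: has a double letter.
"fox": no doubled letter, does not fit → Out.
"acorn": no doubled letter, does not fit → Out.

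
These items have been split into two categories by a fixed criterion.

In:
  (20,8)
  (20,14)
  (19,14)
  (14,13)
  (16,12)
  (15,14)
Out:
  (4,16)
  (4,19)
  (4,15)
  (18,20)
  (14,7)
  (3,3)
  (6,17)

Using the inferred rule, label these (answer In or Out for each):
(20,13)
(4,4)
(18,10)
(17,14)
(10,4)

A rule that fits every label: first > second AND sum ≥ 23 — true of each 'In' example, false of each 'Out' one.
(20,13) → 20 > 13, 20+13 = 33 → In. (4,4) → 4 = 4, 4+4 = 8 → Out. (18,10) → 18 > 10, 18+10 = 28 → In. (17,14) → 17 > 14, 17+14 = 31 → In. (10,4) → 10 > 4, 10+4 = 14 → Out.

In, Out, In, In, Out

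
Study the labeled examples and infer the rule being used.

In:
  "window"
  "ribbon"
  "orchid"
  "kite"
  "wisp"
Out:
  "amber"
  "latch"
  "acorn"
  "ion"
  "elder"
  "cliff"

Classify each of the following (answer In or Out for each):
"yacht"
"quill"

Out, Out

Rule: even length. This holds for each 'In' example and fails for each 'Out' one.
"yacht" — length 5, hence Out. "quill" — length 5, hence Out.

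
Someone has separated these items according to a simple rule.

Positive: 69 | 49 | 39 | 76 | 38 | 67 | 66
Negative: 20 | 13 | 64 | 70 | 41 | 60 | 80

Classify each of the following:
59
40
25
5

Every 'Positive' example satisfies: digit sum ≥ 11. None of the 'Negative' examples do.

Positive, Negative, Negative, Negative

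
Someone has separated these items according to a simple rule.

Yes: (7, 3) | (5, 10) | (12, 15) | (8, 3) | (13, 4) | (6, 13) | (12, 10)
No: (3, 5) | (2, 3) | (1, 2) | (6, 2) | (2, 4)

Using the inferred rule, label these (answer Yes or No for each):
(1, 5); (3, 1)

No, No

The common property of the 'Yes' items is: sum ≥ 10. No 'No' item has it.
(1, 5) → 1+5 = 6 → No. (3, 1) → 3+1 = 4 → No.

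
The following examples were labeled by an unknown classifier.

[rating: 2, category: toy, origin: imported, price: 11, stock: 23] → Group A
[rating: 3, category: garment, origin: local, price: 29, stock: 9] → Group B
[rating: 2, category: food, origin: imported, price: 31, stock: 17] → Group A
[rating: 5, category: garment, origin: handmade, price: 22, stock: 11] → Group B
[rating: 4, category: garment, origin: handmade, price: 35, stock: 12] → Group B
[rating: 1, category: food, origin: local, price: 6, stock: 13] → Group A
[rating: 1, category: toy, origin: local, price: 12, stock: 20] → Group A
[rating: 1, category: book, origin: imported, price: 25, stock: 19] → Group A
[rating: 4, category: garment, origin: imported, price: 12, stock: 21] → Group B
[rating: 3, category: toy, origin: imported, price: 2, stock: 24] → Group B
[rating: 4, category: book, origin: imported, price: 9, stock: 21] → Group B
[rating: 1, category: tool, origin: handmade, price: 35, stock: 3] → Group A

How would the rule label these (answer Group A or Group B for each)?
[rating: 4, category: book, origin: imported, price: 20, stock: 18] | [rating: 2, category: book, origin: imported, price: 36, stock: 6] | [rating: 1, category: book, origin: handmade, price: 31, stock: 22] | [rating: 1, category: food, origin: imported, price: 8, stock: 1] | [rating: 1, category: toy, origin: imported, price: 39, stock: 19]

Rule: rating ≤ 2. This holds for each 'Group A' example and fails for each 'Group B' one.

Group B, Group A, Group A, Group A, Group A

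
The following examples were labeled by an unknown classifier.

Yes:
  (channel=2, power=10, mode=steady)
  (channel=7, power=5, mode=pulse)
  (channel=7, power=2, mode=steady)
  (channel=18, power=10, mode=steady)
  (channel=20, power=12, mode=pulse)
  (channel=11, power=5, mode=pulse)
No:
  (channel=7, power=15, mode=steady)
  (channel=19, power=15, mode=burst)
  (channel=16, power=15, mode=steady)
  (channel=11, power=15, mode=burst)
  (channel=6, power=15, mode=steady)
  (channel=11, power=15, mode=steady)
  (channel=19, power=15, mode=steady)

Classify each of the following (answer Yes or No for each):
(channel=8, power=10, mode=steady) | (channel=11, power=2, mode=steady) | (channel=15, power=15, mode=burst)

Yes, Yes, No

A rule that fits every label: power ≤ 12 — true of each 'Yes' example, false of each 'No' one.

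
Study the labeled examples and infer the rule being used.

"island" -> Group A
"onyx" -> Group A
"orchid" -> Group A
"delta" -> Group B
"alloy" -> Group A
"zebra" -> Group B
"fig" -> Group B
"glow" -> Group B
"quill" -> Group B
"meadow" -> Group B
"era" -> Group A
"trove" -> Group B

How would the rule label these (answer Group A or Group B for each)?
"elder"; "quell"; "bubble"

The classifier is using: starts with a vowel.
"elder" → starts with 'e' → Group A. "quell" → starts with 'q' → Group B. "bubble" → starts with 'b' → Group B.

Group A, Group B, Group B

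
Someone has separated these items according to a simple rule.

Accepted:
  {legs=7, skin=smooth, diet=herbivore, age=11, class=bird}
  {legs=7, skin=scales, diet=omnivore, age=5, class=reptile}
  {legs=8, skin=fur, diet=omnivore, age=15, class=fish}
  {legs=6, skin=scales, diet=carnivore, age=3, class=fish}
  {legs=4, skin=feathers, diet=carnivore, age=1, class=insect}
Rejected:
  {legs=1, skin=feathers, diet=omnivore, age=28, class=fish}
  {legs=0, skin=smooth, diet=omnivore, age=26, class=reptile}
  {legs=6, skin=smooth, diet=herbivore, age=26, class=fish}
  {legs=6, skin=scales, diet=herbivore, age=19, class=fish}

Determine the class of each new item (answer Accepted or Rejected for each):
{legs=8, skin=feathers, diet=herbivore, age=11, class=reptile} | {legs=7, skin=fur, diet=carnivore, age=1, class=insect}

A rule that fits every label: age ≤ 15 — true of each 'Accepted' example, false of each 'Rejected' one.

Accepted, Accepted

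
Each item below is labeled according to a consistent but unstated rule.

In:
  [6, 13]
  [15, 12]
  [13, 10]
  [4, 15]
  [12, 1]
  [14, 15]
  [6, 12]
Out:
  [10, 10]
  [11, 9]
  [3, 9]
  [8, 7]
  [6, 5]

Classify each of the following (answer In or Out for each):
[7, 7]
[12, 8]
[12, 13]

Out, In, In

The rule appears to be: max ≥ 12.
[7, 7] → max 7 → Out.
[12, 8] → max 12 → In.
[12, 13] → max 13 → In.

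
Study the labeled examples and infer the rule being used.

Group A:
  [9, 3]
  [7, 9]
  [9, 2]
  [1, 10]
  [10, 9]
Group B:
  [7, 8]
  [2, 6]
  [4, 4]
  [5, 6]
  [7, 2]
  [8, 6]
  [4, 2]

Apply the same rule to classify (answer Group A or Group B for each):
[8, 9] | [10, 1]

Group A, Group A

The distinguishing property — max ≥ 9 — holds for all the 'Group A' cases and none of the 'Group B' cases.
[8, 9] → max 9 → Group A.
[10, 1] → max 10 → Group A.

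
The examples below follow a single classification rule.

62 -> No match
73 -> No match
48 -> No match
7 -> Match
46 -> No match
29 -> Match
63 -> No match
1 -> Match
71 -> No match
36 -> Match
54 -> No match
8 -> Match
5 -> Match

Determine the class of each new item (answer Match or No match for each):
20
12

The common property of the 'Match' items is: at most 36. No 'No match' item has it.
20: Match (20 ≤ 36). 12: Match (12 ≤ 36).

Match, Match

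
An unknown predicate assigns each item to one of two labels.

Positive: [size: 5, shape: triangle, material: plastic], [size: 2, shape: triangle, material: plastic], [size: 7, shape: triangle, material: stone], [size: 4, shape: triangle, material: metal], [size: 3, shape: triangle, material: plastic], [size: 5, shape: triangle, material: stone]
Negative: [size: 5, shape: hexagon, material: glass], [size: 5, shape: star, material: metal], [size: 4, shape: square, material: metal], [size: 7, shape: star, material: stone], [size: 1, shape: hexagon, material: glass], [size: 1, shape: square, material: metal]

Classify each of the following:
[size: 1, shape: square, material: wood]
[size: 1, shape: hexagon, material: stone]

Negative, Negative

Comparing the two groups points to one rule — shape is triangle.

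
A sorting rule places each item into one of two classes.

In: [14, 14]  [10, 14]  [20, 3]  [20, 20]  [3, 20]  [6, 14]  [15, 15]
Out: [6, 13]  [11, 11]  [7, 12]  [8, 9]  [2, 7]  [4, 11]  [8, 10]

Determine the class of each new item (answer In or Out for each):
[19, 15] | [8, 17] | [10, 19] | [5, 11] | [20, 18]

In, In, In, Out, In

The classifier is using: max ≥ 14.
[19, 15]: max 19, qualifies → In. [8, 17]: max 17, qualifies → In. [10, 19]: max 19, qualifies → In. [5, 11]: max 11, doesn't match → Out. [20, 18]: max 20, qualifies → In.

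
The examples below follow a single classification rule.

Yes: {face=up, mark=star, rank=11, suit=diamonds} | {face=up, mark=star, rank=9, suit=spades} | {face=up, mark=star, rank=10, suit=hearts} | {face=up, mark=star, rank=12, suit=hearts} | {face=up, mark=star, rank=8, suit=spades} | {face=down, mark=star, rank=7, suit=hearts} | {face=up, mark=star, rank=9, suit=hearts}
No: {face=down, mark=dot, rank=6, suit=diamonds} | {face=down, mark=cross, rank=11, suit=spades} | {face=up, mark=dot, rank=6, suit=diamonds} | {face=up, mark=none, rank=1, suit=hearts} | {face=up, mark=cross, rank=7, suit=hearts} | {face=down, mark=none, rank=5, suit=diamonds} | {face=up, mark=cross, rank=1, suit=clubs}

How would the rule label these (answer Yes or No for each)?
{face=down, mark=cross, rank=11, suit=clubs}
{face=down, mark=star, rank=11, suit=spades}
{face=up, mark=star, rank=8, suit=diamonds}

The pattern is that an item is 'Yes' exactly when: mark is star.

No, Yes, Yes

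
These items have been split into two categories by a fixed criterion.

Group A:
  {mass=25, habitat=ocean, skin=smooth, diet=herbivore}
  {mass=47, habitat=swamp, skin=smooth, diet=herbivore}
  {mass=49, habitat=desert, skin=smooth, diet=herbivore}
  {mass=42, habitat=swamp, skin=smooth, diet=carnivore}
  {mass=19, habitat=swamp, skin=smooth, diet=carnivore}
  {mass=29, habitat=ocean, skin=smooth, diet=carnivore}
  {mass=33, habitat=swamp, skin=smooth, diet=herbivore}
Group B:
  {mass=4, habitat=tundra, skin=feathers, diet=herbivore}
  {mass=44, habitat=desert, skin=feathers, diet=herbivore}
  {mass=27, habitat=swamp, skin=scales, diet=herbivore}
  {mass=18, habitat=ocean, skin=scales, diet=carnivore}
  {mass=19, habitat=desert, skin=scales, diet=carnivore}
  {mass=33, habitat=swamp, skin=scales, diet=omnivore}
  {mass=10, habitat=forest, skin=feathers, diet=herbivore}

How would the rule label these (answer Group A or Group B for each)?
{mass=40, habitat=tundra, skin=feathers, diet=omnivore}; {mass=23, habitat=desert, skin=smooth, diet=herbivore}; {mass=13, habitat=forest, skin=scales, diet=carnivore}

Group B, Group A, Group B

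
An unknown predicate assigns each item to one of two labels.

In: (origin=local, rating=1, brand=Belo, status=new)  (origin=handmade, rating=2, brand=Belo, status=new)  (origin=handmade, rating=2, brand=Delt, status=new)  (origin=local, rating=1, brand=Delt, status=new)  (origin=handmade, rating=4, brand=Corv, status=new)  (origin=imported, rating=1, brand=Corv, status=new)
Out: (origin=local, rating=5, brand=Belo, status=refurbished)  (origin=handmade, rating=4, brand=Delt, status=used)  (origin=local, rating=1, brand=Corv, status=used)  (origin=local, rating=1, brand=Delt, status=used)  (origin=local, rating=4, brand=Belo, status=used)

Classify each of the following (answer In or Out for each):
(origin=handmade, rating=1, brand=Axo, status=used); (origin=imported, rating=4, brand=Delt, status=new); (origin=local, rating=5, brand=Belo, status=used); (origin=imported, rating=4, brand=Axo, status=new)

Rule: status is new. This holds for each 'In' example and fails for each 'Out' one.

Out, In, Out, In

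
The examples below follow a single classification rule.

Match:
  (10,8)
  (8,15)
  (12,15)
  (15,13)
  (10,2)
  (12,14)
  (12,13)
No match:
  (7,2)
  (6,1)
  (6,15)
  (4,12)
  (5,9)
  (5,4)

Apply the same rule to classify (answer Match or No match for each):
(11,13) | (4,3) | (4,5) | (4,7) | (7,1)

Match, No match, No match, No match, No match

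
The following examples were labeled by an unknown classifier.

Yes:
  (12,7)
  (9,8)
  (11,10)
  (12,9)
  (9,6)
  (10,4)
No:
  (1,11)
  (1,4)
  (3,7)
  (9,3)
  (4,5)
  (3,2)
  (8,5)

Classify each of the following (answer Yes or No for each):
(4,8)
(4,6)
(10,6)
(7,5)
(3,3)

No, No, Yes, No, No

The common property of the 'Yes' items is: sum ≥ 14. No 'No' item has it.
No: (4,8), since 4+8 = 12.
No: (4,6), since 4+6 = 10.
Yes: (10,6), since 10+6 = 16.
No: (7,5), since 7+5 = 12.
No: (3,3), since 3+3 = 6.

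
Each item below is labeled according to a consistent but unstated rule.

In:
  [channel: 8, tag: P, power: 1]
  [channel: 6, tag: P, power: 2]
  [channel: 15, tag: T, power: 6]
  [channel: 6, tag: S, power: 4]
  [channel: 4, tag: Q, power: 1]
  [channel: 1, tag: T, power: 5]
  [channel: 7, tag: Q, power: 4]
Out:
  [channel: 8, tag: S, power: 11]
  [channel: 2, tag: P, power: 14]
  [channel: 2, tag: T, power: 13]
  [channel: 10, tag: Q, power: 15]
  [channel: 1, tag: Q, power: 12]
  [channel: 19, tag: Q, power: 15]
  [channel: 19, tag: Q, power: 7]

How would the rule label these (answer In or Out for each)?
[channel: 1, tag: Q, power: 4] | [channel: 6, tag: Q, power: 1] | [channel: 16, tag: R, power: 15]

The pattern is that an item is 'In' exactly when: power ≤ 6.
[channel: 1, tag: Q, power: 4]: power = 4, passes → In. [channel: 6, tag: Q, power: 1]: power = 1, passes → In. [channel: 16, tag: R, power: 15]: power = 15, does not pass → Out.

In, In, Out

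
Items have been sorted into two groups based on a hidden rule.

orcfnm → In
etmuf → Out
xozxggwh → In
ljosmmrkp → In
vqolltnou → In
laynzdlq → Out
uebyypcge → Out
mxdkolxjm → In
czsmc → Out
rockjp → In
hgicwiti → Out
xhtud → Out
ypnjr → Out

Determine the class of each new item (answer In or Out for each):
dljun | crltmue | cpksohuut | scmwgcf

Out, Out, In, Out

Every 'In' example satisfies: contains 'o'. None of the 'Out' examples do.
dljun: no 'o' — does not fit, so Out.
crltmue: no 'o' — does not fit, so Out.
cpksohuut: has 'o' — matches, so In.
scmwgcf: no 'o' — does not fit, so Out.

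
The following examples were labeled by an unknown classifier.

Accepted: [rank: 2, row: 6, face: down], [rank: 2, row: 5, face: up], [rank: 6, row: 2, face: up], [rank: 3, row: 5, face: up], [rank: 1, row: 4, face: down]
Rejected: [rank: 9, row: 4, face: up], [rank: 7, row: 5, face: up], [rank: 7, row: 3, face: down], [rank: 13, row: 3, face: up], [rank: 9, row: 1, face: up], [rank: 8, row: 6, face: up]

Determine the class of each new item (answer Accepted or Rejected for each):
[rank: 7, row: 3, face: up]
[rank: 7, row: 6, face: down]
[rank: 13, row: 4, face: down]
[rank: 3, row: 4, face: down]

Rejected, Rejected, Rejected, Accepted

The pattern is that an item is 'Accepted' exactly when: rank ≤ 6.
[rank: 7, row: 3, face: up]: rank = 7, doesn't match → Rejected. [rank: 7, row: 6, face: down]: rank = 7, doesn't match → Rejected. [rank: 13, row: 4, face: down]: rank = 13, doesn't match → Rejected. [rank: 3, row: 4, face: down]: rank = 3, has this property → Accepted.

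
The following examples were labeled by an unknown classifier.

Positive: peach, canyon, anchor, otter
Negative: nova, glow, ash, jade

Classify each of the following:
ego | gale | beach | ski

The classifier is using: length ≥ 5.
ego — length 3, hence Negative.
gale — length 4, hence Negative.
beach — length 5, hence Positive.
ski — length 3, hence Negative.

Negative, Negative, Positive, Negative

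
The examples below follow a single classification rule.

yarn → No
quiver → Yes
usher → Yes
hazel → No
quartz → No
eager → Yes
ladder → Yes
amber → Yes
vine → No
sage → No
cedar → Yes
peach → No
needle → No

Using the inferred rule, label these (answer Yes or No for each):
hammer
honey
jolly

The rule appears to be: ends with 'r'.

Yes, No, No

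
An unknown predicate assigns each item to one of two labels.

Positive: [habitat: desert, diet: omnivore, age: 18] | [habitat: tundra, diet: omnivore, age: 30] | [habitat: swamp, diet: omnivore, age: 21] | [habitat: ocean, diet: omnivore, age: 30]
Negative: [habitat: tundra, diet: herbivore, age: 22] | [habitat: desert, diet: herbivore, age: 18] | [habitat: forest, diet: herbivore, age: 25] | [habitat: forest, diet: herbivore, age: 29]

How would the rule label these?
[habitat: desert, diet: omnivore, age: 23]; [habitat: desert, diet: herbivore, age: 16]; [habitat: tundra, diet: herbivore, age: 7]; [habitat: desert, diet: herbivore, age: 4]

The simplest hypothesis consistent with all the labels is: diet is omnivore.
[habitat: desert, diet: omnivore, age: 23]: diet is omnivore, meets the rule → Positive. [habitat: desert, diet: herbivore, age: 16]: diet is herbivore, does not satisfy this → Negative. [habitat: tundra, diet: herbivore, age: 7]: diet is herbivore, does not satisfy this → Negative. [habitat: desert, diet: herbivore, age: 4]: diet is herbivore, does not satisfy this → Negative.

Positive, Negative, Negative, Negative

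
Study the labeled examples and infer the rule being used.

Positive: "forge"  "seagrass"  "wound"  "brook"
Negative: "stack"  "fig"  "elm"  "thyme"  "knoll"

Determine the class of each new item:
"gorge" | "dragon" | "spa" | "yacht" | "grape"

Positive, Positive, Negative, Negative, Positive

One predicate separates the groups cleanly: has ≥ 2 vowels.
"gorge" — 2 vowels, hence Positive.
"dragon" — 2 vowels, hence Positive.
"spa" — 1 vowel, hence Negative.
"yacht" — 1 vowel, hence Negative.
"grape" — 2 vowels, hence Positive.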